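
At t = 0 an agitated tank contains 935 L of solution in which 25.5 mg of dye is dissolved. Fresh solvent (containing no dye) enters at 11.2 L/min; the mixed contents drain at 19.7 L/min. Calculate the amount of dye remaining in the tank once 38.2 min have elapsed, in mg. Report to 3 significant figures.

Let m(t) be the amount of dye. Volume: V(t) = V₀ + (Q_in − Q_out) t = 935 − 8.5000 t; V(38.2) = 610.30 L.
No dye enters, so dm/dt = −Q_out · (m/V).
dm/m = −Q_out dt/(V₀ − 8.5000 t); integrating gives ln(m/m₀) = −(Q_out/(Q_in−Q_out)) ln(V/V₀).
m = m₀ (V₀/V)^(Q_out/(Q_in−Q_out)) = 25.5 × (935/610.30)^(-2.3176) = 9.4875 mg.

9.49 mg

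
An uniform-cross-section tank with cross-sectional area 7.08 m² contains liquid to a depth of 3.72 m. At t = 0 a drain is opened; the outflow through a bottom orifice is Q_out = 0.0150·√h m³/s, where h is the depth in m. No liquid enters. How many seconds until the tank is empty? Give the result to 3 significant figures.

1820 s

A dh/dt = −Q_out = −0.0150 √h.
Separate and integrate: 2(√h − √h₀) = −(0.0150/A) t.
Tank is empty when √h = 0: t_empty = 2A√h₀/0.0150.
t_empty = 2·7.08·√3.72/0.0150 = 14.160·1.9287/0.0150 = 1820.7 s.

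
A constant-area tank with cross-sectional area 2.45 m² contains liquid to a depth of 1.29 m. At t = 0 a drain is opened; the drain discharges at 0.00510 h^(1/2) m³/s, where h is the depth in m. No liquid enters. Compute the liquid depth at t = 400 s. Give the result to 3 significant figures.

Accumulation of liquid (constant cross-section A): A dh/dt = −0.00510 √h.
This is separable: 2 d(√h)/dt = −0.00510/A, so √h = √h₀ − (0.00510/(2A)) t.
√h = √1.29 − 0.00510·400/(2·2.45) = 1.1358 − 0.41633 = 0.71946.
h = 0.71946² = 0.51762 m.

0.518 m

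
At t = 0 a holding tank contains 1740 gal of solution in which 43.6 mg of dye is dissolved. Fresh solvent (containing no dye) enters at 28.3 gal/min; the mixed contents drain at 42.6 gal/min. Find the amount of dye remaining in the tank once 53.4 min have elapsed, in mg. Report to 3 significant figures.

7.80 mg

Total volume: dV/dt = Q_in − Q_out = -14.300 gal/min, so V(t) = 1740 − 14.300 t and V(53.4) = 976.38 gal.
Species balance (pure solvent in): dm/dt = −Q_out · m/V(t).
Separate: dm/m = −Q_out dt/V(t) ⇒ ln(m/m₀) = −(Q_out/(Q_in−Q_out)) ln(V/V₀).
m = m₀ (V₀/V)^(Q_out/(Q_in−Q_out)) = 43.6 × (1740/976.38)^(-2.9790) = 7.7976 mg.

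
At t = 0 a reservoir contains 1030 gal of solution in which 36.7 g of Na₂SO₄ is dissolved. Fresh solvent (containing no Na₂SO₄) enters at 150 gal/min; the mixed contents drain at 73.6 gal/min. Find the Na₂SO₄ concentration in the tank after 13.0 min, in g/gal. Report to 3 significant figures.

Total volume: dV/dt = Q_in − Q_out = 76.400 gal/min, so V(t) = 1030 + 76.400 t and V(13.0) = 2023.2 gal.
Species balance (pure solvent in): dm/dt = −Q_out · m/V(t).
Separate: dm/m = −Q_out dt/V(t) ⇒ ln(m/m₀) = −(Q_out/(Q_in−Q_out)) ln(V/V₀).
m = m₀ (V₀/V)^(Q_out/(Q_in−Q_out)) = 36.7 × (1030/2023.2)^(0.96335) = 19.152 g.
C = m/V = 19.152/2023.2 = 0.0094661 g/gal.

0.00947 g/gal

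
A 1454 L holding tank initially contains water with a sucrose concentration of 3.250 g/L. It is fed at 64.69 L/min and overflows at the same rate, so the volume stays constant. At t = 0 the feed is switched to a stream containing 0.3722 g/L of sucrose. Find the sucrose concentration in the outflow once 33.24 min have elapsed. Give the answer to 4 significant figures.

Unsteady species balance (constant V, well mixed): V dC/dt = Q(C_in − C).
Time constant τ = V/Q = 1454/64.69 = 22.4764 min.
C approaches C_in exponentially: C(t) = C_in + (C₀ − C_in) e^(−t/τ).
C(33.24) = 0.3722 + (3.250 − 0.3722)·e^(−33.24/22.4764) = 0.3722 + (2.87780)·0.227892 = 1.02803 g/L.

1.028 g/L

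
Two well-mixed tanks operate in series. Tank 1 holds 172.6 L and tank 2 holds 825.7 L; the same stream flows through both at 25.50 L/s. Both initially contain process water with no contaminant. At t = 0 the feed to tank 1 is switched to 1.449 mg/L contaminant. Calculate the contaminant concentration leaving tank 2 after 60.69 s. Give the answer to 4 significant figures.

Time constants: τᵢ = Vᵢ/Q for each well-mixed tank.
τ₁ = 172.6/25.50 = 6.76863 s; τ₂ = 825.7/25.50 = 32.3804 s.
Solving the cascade with C₁(0)=C₂(0)=0 gives C₂(t) = C_in[1 − (τ₁ e^(−t/τ₁) − τ₂ e^(−t/τ₂))/(τ₁ − τ₂)].
At t = 60.69: e^(−t/τ₁) = 0.000127631, e^(−t/τ₂) = 0.153465.
C₂ = 1.449·[1 − (6.76863·0.000127631 − 32.3804·0.153465)/(-25.6118)] = 1.449·0.806011 = 1.16791 mg/L.

1.168 mg/L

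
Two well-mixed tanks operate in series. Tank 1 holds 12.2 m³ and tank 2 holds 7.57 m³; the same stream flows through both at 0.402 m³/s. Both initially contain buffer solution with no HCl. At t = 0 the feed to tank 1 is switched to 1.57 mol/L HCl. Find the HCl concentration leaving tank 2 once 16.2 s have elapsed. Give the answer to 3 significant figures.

0.230 mol/L

Species balance on tank i: dCᵢ/dt = (Cᵢ₋₁ − Cᵢ)/τᵢ with τᵢ = Vᵢ/Q.
τ₁ = 12.2/0.402 = 30.348 s; τ₂ = 7.57/0.402 = 18.831 s.
Solving the cascade with C₁(0)=C₂(0)=0 gives C₂(t) = C_in[1 − (τ₁ e^(−t/τ₁) − τ₂ e^(−t/τ₂))/(τ₁ − τ₂)].
At t = 16.2: e^(−t/τ₁) = 0.58637, e^(−t/τ₂) = 0.42304.
C₂ = 1.57·[1 − (30.348·0.58637 − 18.831·0.42304)/(11.517)] = 1.57·0.14658 = 0.23014 mol/L.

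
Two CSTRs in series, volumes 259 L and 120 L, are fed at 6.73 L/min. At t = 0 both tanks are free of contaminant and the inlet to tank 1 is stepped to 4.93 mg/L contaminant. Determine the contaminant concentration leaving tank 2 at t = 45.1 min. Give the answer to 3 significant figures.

2.42 mg/L

Each tank obeys Vᵢ dCᵢ/dt = Q(Cᵢ₋₁ − Cᵢ), so τᵢ = Vᵢ/Q.
τ₁ = 259/6.73 = 38.484 min; τ₂ = 120/6.73 = 17.831 min.
Tank 1: C₁ = C_in(1 − e^(−t/τ₁)). Tank 2 (τ₁ ≠ τ₂): C₂ = C_in[1 − (τ₁ e^(−t/τ₁) − τ₂ e^(−t/τ₂))/(τ₁ − τ₂)].
At t = 45.1: e^(−t/τ₁) = 0.30978, e^(−t/τ₂) = 0.079710.
C₂ = 4.93·[1 − (38.484·0.30978 − 17.831·0.079710)/(20.654)] = 4.93·0.49160 = 2.4236 mg/L.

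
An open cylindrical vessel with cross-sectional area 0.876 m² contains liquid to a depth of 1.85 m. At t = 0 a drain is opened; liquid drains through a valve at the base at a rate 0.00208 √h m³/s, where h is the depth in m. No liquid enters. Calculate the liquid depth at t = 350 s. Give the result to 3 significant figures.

0.892 m

A dh/dt = −Q_out = −0.00208 √h.
This is separable: 2 d(√h)/dt = −0.00208/A, so √h = √h₀ − (0.00208/(2A)) t.
√h = √1.85 − 0.00208·350/(2·0.876) = 1.3601 − 0.41553 = 0.94462.
h = 0.94462² = 0.89231 m.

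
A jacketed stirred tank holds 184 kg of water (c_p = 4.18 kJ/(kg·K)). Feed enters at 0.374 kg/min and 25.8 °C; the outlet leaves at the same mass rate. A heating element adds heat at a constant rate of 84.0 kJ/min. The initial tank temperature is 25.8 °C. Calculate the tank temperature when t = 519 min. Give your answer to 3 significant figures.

Energy balance: M c_p dT/dt = ṁ c_p (T_in − T) + 84.0.
τ = M/ṁ = 491.98 min; T_ss = T_in + Q̇/(ṁ c_p) = 25.8 + 84.0/(0.374·4.18) = 79.532 °C.
Integrating: T(t) = T_ss + (T₀ − T_ss) e^(−t/τ).
T(519) = 79.532 + (-53.732)·e^(−519/491.98) = 79.532 + (-53.732)·0.34822 = 60.821 °C.

60.8 °C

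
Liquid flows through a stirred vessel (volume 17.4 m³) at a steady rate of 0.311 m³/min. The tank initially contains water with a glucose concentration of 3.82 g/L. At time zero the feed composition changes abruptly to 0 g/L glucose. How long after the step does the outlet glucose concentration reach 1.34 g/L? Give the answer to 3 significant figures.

Mass balance on the solute (V constant): V dC/dt = Q(C_in − C), so τ = V/Q = 55.949 min.
C(t) = C_in + (C₀ − C_in) e^(−t/τ). Set C = 1.34 and solve for t:
e^(−t/τ) = (C − C_in)/(C₀ − C_in) = (1.34 − 0)/(3.82 − 0) = 0.35079
t = −τ ln(…) = 55.949 × 1.0476 = 58.611 min.

58.6 min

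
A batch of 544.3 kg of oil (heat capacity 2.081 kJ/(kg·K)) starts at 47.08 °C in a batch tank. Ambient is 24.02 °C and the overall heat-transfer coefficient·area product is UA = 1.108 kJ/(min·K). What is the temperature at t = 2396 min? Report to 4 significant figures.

26.23 °C

Heat balance on the well-mixed liquid: M c_p dT/dt = −UA(T − T_amb).
dT/dt = (T_ss − T)/τ with T_ss = T_amb = 24.0200 °C, τ = M c_p/UA = 544.3·2.081/1.108 = 1022.28 min.
Solution: T(t) = T_ss + (T₀ − T_ss) e^(−t/τ).
T(2396) = 24.0200 + (23.0600)·0.0959646 = 26.2329 °C.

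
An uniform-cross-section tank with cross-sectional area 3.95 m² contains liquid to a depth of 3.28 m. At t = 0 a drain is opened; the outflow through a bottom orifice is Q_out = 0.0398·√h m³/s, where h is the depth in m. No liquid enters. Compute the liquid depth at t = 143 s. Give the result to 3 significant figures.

1.19 m

A dh/dt = −Q_out = −0.0398 √h.
Separate and integrate: 2(√h − √h₀) = −(0.0398/A) t.
√h = √3.28 − 0.0398·143/(2·3.95) = 1.8111 − 0.72043 = 1.0906.
h = 1.0906² = 1.1895 m.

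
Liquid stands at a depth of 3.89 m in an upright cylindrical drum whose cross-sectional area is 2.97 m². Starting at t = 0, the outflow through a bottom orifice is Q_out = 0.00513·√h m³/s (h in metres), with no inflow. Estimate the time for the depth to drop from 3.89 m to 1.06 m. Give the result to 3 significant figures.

1090 s

A dh/dt = −Q_out = −0.00513 √h.
Separate and integrate: 2(√h − √h₀) = −(0.00513/A) t.
t = 2A(√h₀ − √h)/0.00513 = 2·2.97·(√3.89 − √1.06)/0.00513
  = 5.9400 × (1.9723 − 1.0296) / 0.00513 = 1091.6 s.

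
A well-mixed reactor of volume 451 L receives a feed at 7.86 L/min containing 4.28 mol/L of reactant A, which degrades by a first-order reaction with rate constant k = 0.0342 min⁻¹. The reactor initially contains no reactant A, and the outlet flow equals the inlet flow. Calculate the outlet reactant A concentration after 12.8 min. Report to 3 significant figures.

Species balance: V dC/dt = Q C_in − Q C − k V C.
This is linear with rate a = Q/V + k = 0.051628 min⁻¹.
C_ss = Q C_in/(Q + kV) = 1.4448 mol/L; C(t) = C_ss + (C₀ − C_ss) e^(−a t).
C(12.8) = 1.4448 + (-1.4448)·e^(−0.051628·12.8) = 1.4448 + (-1.4448)·0.51642 = 0.69867 mol/L.

0.699 mol/L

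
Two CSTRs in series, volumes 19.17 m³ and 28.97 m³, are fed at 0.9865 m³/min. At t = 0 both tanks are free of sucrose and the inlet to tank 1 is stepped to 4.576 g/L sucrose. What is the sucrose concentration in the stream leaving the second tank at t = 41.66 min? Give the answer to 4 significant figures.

2.351 g/L

Each tank obeys Vᵢ dCᵢ/dt = Q(Cᵢ₋₁ − Cᵢ), so τᵢ = Vᵢ/Q.
τ₁ = 19.17/0.9865 = 19.4323 min; τ₂ = 28.97/0.9865 = 29.3664 min.
Tank 1: C₁ = C_in(1 − e^(−t/τ₁)). Tank 2 (τ₁ ≠ τ₂): C₂ = C_in[1 − (τ₁ e^(−t/τ₁) − τ₂ e^(−t/τ₂))/(τ₁ − τ₂)].
At t = 41.66: e^(−t/τ₁) = 0.117203, e^(−t/τ₂) = 0.242046.
C₂ = 4.576·[1 − (19.4323·0.117203 − 29.3664·0.242046)/(-9.93411)] = 4.576·0.513744 = 2.35089 g/L.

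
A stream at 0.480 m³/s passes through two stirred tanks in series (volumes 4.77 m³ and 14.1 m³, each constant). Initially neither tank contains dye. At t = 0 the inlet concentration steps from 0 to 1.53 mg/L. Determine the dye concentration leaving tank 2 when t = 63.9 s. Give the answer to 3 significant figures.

1.27 mg/L

Species balance on tank i: dCᵢ/dt = (Cᵢ₋₁ − Cᵢ)/τᵢ with τᵢ = Vᵢ/Q.
τ₁ = 4.77/0.480 = 9.9375 s; τ₂ = 14.1/0.480 = 29.375 s.
Tank 1: C₁ = C_in(1 − e^(−t/τ₁)). Tank 2 (τ₁ ≠ τ₂): C₂ = C_in[1 − (τ₁ e^(−t/τ₁) − τ₂ e^(−t/τ₂))/(τ₁ − τ₂)].
At t = 63.9: e^(−t/τ₁) = 0.0016121, e^(−t/τ₂) = 0.11357.
C₂ = 1.53·[1 − (9.9375·0.0016121 − 29.375·0.11357)/(-19.438)] = 1.53·0.82919 = 1.2687 mg/L.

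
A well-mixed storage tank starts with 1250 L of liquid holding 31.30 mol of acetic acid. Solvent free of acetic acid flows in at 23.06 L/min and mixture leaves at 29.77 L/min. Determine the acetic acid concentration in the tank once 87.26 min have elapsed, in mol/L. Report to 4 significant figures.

Let m(t) be the amount of acetic acid. Volume: V(t) = V₀ + (Q_in − Q_out) t = 1250 − 6.71000 t; V(87.26) = 664.485 L.
Species balance (pure solvent in): dm/dt = −Q_out · m/V(t).
dm/m = −Q_out dt/(V₀ − 6.71000 t); integrating gives ln(m/m₀) = −(Q_out/(Q_in−Q_out)) ln(V/V₀).
m = m₀ (V₀/V)^(Q_out/(Q_in−Q_out)) = 31.30 × (1250/664.485)^(-4.43666) = 1.89677 mol.
C = m/V = 1.89677/664.485 = 0.00285450 mol/L.

0.002854 mol/L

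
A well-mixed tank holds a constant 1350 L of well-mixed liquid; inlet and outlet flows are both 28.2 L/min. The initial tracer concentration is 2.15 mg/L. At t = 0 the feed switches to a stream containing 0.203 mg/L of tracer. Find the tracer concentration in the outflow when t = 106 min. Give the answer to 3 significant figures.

Species balance on the tank: V dC/dt = Q(C_in − C).
Rewrite as dC/dt + C/τ = C_in/τ, τ = V/Q = 47.872 min.
Integrating: C(t) = C_in + (C₀ − C_in) e^(−t/τ).
C(106) = 0.203 + (2.15 − 0.203)·e^(−106/47.872) = 0.203 + (1.9470)·0.10924 = 0.41569 mg/L.

0.416 mg/L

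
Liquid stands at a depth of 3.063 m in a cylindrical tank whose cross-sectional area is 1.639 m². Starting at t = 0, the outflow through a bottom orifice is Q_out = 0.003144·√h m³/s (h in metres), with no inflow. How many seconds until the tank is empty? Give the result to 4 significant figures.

A dh/dt = −Q_out = −0.003144 √h.
Separate and integrate: 2(√h − √h₀) = −(0.003144/A) t.
Tank is empty when √h = 0: t_empty = 2A√h₀/0.003144.
t_empty = 2·1.639·√3.063/0.003144 = 3.27800·1.75014/0.003144 = 1824.74 s.

1825 s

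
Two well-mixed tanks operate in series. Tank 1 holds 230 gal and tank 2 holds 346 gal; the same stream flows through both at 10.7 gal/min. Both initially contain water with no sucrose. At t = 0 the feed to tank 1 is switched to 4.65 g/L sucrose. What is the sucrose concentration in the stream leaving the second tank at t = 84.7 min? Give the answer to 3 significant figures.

Each tank obeys Vᵢ dCᵢ/dt = Q(Cᵢ₋₁ − Cᵢ), so τᵢ = Vᵢ/Q.
τ₁ = 230/10.7 = 21.495 min; τ₂ = 346/10.7 = 32.336 min.
Tank 1: C₁ = C_in(1 − e^(−t/τ₁)). Tank 2 (τ₁ ≠ τ₂): C₂ = C_in[1 − (τ₁ e^(−t/τ₁) − τ₂ e^(−t/τ₂))/(τ₁ − τ₂)].
At t = 84.7: e^(−t/τ₁) = 0.019441, e^(−t/τ₂) = 0.072851.
C₂ = 4.65·[1 − (21.495·0.019441 − 32.336·0.072851)/(-10.841)] = 4.65·0.82125 = 3.8188 g/L.

3.82 g/L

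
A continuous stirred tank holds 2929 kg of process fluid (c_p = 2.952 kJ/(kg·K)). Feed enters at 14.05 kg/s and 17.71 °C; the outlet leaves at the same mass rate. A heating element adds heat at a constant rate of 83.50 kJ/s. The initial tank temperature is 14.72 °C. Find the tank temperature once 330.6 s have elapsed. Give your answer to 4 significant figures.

18.70 °C

M c_p dT/dt = ṁ c_p (T_in − T) + Q̇.
τ = M/ṁ = 208.470 s; T_ss = T_in + Q̇/(ṁ c_p) = 17.71 + 83.50/(14.05·2.952) = 19.7232 °C.
T approaches T_ss exponentially: T(t) = T_ss + (T₀ − T_ss) e^(−t/τ).
T(330.6) = 19.7232 + (-5.00323)·e^(−330.6/208.470) = 19.7232 + (-5.00323)·0.204775 = 18.6987 °C.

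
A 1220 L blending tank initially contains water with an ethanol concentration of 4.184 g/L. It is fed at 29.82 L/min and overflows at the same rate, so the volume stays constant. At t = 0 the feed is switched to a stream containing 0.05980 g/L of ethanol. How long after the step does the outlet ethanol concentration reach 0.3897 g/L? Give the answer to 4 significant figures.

103.3 min

Species balance: V dC/dt = Q(C_in − C) ⇒ τ = V/Q = 40.9121 min.
C(t) = C_in + (C₀ − C_in) e^(−t/τ). Set C = 0.3897 and solve for t:
e^(−t/τ) = (C − C_in)/(C₀ − C_in) = (0.3897 − 0.05980)/(4.184 − 0.05980) = 0.0799913
t = −τ ln(…) = 40.9121 × 2.52584 = 103.337 min.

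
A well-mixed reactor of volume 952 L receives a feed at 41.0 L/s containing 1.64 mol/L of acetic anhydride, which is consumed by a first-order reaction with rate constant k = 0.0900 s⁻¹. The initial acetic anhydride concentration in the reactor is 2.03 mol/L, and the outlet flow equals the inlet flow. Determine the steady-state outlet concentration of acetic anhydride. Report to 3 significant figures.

V dC/dt = Q(C_in − C) − k V C.
Steady state (dC/dt = 0): C_ss = Q C_in/(Q + kV) = C_in/(1 + kV/Q).
C_ss = 41.0·1.64/(41.0 + 0.0900·952) = 67.240/126.68 = 0.53079 mol/L.

0.531 mol/L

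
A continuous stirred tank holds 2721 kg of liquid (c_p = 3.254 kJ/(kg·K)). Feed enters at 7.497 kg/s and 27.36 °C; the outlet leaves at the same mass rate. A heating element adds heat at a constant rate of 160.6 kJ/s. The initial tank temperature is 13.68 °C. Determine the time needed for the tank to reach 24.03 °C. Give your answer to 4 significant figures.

259.5 s

M c_p dT/dt = ṁ c_p (T_in − T) + Q̇.
τ = M/ṁ = 362.945 s; T_ss = T_in + Q̇/(ṁ c_p) = 33.9433 °C.
T(t) = T_ss + (T₀ − T_ss) e^(−t/τ). Set T = 24.03:
e^(−t/τ) = (24.03 − 33.9433)/(13.68 − 33.9433) = 0.489223
t = −362.945 · ln(0.489223) = 259.483 s.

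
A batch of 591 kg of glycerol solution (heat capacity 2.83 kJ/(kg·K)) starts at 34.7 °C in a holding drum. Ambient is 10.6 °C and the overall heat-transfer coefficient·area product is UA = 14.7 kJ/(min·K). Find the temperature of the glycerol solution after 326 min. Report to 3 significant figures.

Energy balance: M c_p dT/dt = −UA(T − T_amb).
dT/dt = (T_ss − T)/τ with T_ss = T_amb = 10.600 °C, τ = M c_p/UA = 591·2.83/14.7 = 113.78 min.
Integrating: T(t) = T_ss + (T₀ − T_ss) e^(−t/τ).
T(326) = 10.600 + (24.100)·0.056969 = 11.973 °C.

12.0 °C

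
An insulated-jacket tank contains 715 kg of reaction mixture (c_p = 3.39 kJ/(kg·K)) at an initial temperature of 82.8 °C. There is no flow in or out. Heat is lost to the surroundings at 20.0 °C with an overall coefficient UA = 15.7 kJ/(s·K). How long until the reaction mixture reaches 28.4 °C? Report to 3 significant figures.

311 s

Lumped-capacitance energy balance: M c_p dT/dt = UA(T_amb − T).
τ = M c_p/UA = 154.39 s; T_ss = T_amb = 20.000 °C.
T(t) = T_ss + (T₀ − T_ss)e^(−t/τ); set T = 28.4:
t = −τ ln[(T − T_ss)/(T₀ − T_ss)] = −154.39 · ln(0.13376) = 310.58 s.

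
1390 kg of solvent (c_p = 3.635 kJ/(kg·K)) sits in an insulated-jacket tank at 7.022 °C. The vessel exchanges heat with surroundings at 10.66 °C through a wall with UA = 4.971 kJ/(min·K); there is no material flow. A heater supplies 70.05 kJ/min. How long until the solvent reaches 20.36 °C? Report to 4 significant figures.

1418 min

M c_p dT/dt = −UA(T − T_amb) + Q̇.
τ = M c_p/UA = 1016.43 min; T_ss = T_amb + Q̇/UA = 10.66 + 70.05/4.971 = 24.7517 °C.
T(t) = T_ss + (T₀ − T_ss)e^(−t/τ); set T = 20.36:
t = −τ ln[(T − T_ss)/(T₀ − T_ss)] = −1016.43 · ln(0.247704) = 1418.44 min.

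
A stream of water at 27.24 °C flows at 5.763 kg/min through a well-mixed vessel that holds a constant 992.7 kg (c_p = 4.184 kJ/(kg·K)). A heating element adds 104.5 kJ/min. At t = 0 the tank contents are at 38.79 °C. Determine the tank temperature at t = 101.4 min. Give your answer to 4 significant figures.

35.58 °C

M c_p dT/dt = ṁ c_p (T_in − T) + Q̇.
τ = M/ṁ = 172.254 min; T_ss = T_in + Q̇/(ṁ c_p) = 27.24 + 104.5/(5.763·4.184) = 31.5739 °C.
T approaches T_ss exponentially: T(t) = T_ss + (T₀ − T_ss) e^(−t/τ).
T(101.4) = 31.5739 + (7.21613)·e^(−101.4/172.254) = 31.5739 + (7.21613)·0.555068 = 35.5793 °C.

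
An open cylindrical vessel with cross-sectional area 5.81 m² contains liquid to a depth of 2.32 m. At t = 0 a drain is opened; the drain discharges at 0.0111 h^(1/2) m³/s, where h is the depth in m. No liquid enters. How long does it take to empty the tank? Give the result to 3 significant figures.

1590 s

With no inflow, A dh/dt = −0.0111 √h.
Separate and integrate: 2(√h − √h₀) = −(0.0111/A) t.
Tank is empty when √h = 0: t_empty = 2A√h₀/0.0111.
t_empty = 2·5.81·√2.32/0.0111 = 11.620·1.5232/0.0111 = 1594.5 s.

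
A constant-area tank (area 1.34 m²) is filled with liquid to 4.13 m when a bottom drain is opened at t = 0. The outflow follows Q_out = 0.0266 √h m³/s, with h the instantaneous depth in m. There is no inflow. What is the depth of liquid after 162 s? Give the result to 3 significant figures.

With no inflow, A dh/dt = −0.0266 √h.
Separate and integrate: 2(√h − √h₀) = −(0.0266/A) t.
√h = √4.13 − 0.0266·162/(2·1.34) = 2.0322 − 1.6079 = 0.42433.
h = 0.42433² = 0.18006 m.

0.180 m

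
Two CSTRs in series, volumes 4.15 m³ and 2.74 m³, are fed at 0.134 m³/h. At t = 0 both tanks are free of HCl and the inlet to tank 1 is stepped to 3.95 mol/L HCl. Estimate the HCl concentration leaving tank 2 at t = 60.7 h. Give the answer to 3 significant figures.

Each tank obeys Vᵢ dCᵢ/dt = Q(Cᵢ₋₁ − Cᵢ), so τᵢ = Vᵢ/Q.
τ₁ = 4.15/0.134 = 30.970 h; τ₂ = 2.74/0.134 = 20.448 h.
Solving the cascade with C₁(0)=C₂(0)=0 gives C₂(t) = C_in[1 − (τ₁ e^(−t/τ₁) − τ₂ e^(−t/τ₂))/(τ₁ − τ₂)].
At t = 60.7: e^(−t/τ₁) = 0.14087, e^(−t/τ₂) = 0.051378.
C₂ = 3.95·[1 − (30.970·0.14087 − 20.448·0.051378)/(10.522)] = 3.95·0.68524 = 2.7067 mol/L.

2.71 mol/L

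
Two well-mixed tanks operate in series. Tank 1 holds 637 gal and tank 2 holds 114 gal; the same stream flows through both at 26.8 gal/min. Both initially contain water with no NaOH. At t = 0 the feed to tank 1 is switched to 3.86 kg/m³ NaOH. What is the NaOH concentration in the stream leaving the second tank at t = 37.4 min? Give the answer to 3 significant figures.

2.89 kg/m³

Time constants: τᵢ = Vᵢ/Q for each well-mixed tank.
τ₁ = 637/26.8 = 23.769 min; τ₂ = 114/26.8 = 4.2537 min.
Tank 1: C₁ = C_in(1 − e^(−t/τ₁)). Tank 2 (τ₁ ≠ τ₂): C₂ = C_in[1 − (τ₁ e^(−t/τ₁) − τ₂ e^(−t/τ₂))/(τ₁ − τ₂)].
At t = 37.4: e^(−t/τ₁) = 0.20732, e^(−t/τ₂) = 0.00015190.
C₂ = 3.86·[1 − (23.769·0.20732 − 4.2537·0.00015190)/(19.515)] = 3.86·0.74753 = 2.8854 kg/m³.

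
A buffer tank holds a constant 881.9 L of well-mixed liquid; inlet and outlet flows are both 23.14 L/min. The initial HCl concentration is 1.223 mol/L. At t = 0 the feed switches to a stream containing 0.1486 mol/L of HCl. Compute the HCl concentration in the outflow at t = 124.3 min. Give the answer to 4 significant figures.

Unsteady species balance (constant V, well mixed): V dC/dt = Q(C_in − C).
So dC/dt = (C_in − C)/τ with τ = V/Q = 881.9/23.14 = 38.1115 min.
Integrating: C(t) = C_in + (C₀ − C_in) e^(−t/τ).
C(124.3) = 0.1486 + (1.223 − 0.1486)·e^(−124.3/38.1115) = 0.1486 + (1.07440)·0.0383315 = 0.189783 mol/L.

0.1898 mol/L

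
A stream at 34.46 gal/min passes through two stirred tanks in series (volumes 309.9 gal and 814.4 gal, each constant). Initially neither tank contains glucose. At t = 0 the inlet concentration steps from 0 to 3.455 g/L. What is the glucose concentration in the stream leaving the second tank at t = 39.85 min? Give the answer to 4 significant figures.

2.447 g/L

Each tank obeys Vᵢ dCᵢ/dt = Q(Cᵢ₋₁ − Cᵢ), so τᵢ = Vᵢ/Q.
τ₁ = 309.9/34.46 = 8.99304 min; τ₂ = 814.4/34.46 = 23.6332 min.
Solving the cascade with C₁(0)=C₂(0)=0 gives C₂(t) = C_in[1 − (τ₁ e^(−t/τ₁) − τ₂ e^(−t/τ₂))/(τ₁ − τ₂)].
At t = 39.85: e^(−t/τ₁) = 0.0119001, e^(−t/τ₂) = 0.185224.
C₂ = 3.455·[1 − (8.99304·0.0119001 − 23.6332·0.185224)/(-14.6402)] = 3.455·0.708307 = 2.44720 g/L.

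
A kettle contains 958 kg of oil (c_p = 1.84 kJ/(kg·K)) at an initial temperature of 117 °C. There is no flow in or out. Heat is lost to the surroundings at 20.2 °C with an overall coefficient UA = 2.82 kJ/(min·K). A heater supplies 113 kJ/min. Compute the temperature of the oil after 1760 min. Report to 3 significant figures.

M c_p dT/dt = −UA(T − T_amb) + Q̇.
dT/dt = (T_ss − T)/τ with T_ss = T_amb + Q̇/UA = 20.2 + 113/2.82 = 60.271 °C, τ = M c_p/UA = 958·1.84/2.82 = 625.08 min.
Solution: T(t) = T_ss + (T₀ − T_ss) e^(−t/τ).
T(1760) = 60.271 + (56.729)·0.059866 = 63.667 °C.

63.7 °C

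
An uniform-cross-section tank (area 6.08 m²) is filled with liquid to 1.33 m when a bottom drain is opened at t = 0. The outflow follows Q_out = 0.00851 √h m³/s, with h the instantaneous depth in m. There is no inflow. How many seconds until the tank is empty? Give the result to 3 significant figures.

With no inflow, A dh/dt = −0.00851 √h.
Separate and integrate: 2(√h − √h₀) = −(0.00851/A) t.
Set h = 0: 2√h₀ = (0.00851/A) t_empty ⇒ t_empty = 2A√h₀/0.00851.
t_empty = 2·6.08·√1.33/0.00851 = 12.160·1.1533/0.00851 = 1647.9 s.

1650 s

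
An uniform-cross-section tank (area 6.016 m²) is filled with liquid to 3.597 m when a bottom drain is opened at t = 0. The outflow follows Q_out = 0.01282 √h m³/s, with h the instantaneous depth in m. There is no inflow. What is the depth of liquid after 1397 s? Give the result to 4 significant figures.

0.1665 m

With no inflow, A dh/dt = −0.01282 √h.
This is separable: 2 d(√h)/dt = −0.01282/A, so √h = √h₀ − (0.01282/(2A)) t.
√h = √3.597 − 0.01282·1397/(2·6.016) = 1.89658 − 1.48849 = 0.408084.
h = 0.408084² = 0.166532 m.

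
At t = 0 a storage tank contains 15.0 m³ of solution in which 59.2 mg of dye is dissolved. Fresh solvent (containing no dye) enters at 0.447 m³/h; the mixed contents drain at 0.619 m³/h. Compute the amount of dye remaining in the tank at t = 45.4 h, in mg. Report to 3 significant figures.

Let m(t) be the amount of dye. Volume: V(t) = V₀ + (Q_in − Q_out) t = 15.0 − 0.17200 t; V(45.4) = 7.1912 m³.
Species balance (pure solvent in): dm/dt = −Q_out · m/V(t).
dm/m = −Q_out dt/(V₀ − 0.17200 t); integrating gives ln(m/m₀) = −(Q_out/(Q_in−Q_out)) ln(V/V₀).
m = m₀ (V₀/V)^(Q_out/(Q_in−Q_out)) = 59.2 × (15.0/7.1912)^(-3.5988) = 4.2000 mg.

4.20 mg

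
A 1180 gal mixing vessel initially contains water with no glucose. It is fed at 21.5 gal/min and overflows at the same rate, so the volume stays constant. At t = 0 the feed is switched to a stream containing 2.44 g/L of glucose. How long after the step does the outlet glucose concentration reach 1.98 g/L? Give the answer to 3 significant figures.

91.6 min

Species balance: V dC/dt = Q(C_in − C) ⇒ τ = V/Q = 54.884 min.
C(t) = C_in + (C₀ − C_in) e^(−t/τ). Set C = 1.98 and solve for t:
e^(−t/τ) = (C − C_in)/(C₀ − C_in) = (1.98 − 2.44)/(0 − 2.44) = 0.18852
t = −τ ln(…) = 54.884 × 1.6685 = 91.575 min.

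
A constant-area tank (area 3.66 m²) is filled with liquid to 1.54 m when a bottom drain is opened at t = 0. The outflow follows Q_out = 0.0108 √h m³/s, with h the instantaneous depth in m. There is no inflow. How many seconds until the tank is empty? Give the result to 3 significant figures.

With no inflow, A dh/dt = −0.0108 √h.
∫ h^(−1/2) dh = −(0.0108/A) ∫ dt, giving 2√h = 2√h₀ − (0.0108/A) t.
Set h = 0: 2√h₀ = (0.0108/A) t_empty ⇒ t_empty = 2A√h₀/0.0108.
t_empty = 2·3.66·√1.54/0.0108 = 7.3200·1.2410/0.0108 = 841.10 s.

841 s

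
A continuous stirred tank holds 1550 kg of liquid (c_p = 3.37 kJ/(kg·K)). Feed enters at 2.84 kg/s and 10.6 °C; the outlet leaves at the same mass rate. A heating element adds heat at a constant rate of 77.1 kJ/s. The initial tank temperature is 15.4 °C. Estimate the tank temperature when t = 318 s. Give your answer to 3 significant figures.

Energy balance: M c_p dT/dt = ṁ c_p (T_in − T) + 77.1.
Rearrange: dT/dt = (T_ss − T)/τ with τ = M/ṁ = 545.77 s and T_ss = T_in + Q̇/(ṁ c_p) = 18.656 °C.
T approaches T_ss exponentially: T(t) = T_ss + (T₀ − T_ss) e^(−t/τ).
T(318) = 18.656 + (-3.2558)·e^(−318/545.77) = 18.656 + (-3.2558)·0.55841 = 16.838 °C.

16.8 °C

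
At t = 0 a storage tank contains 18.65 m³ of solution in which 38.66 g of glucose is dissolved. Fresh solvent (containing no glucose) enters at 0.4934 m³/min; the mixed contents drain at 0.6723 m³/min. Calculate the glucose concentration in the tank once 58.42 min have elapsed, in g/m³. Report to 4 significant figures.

Let m(t) be the amount of glucose. Volume: V(t) = V₀ + (Q_in − Q_out) t = 18.65 − 0.178900 t; V(58.42) = 8.19866 m³.
No glucose enters, so dm/dt = −Q_out · (m/V).
Separate: dm/m = −Q_out dt/V(t) ⇒ ln(m/m₀) = −(Q_out/(Q_in−Q_out)) ln(V/V₀).
m = m₀ (V₀/V)^(Q_out/(Q_in−Q_out)) = 38.66 × (18.65/8.19866)^(-3.75797) = 1.76161 g.
C = m/V = 1.76161/8.19866 = 0.214865 g/m³.

0.2149 g/m³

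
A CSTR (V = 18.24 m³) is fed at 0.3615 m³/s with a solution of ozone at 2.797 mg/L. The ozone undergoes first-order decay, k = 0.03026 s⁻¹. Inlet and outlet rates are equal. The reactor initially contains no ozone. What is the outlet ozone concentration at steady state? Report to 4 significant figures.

1.107 mg/L

V dC/dt = Q(C_in − C) − k V C.
At steady state: 0 = Q C_in − (Q + kV) C_ss, so C_ss = Q C_in/(Q + kV).
C_ss = 0.3615·2.797/(0.3615 + 0.03026·18.24) = 1.01112/0.913442 = 1.10693 mg/L.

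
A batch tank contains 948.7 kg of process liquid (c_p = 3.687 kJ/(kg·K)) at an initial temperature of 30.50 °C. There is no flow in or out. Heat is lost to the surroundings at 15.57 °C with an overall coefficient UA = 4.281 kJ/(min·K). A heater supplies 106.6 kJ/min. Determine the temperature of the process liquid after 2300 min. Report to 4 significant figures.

39.87 °C

Energy balance: M c_p dT/dt = −UA(T − T_amb) + Q̇.
dT/dt = (T_ss − T)/τ with T_ss = T_amb + Q̇/UA = 15.57 + 106.6/4.281 = 40.4707 °C, τ = M c_p/UA = 948.7·3.687/4.281 = 817.065 min.
This is linear first-order; T(t) = T_ss + (T₀ − T_ss) e^(−t/τ).
T(2300) = 40.4707 + (-9.97072)·0.0599076 = 39.8734 °C.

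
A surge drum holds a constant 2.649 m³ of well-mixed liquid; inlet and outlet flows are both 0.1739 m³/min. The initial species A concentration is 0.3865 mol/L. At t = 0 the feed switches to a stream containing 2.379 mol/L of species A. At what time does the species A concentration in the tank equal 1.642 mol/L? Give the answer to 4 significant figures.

15.15 min

Accumulation = in − out for the solute gives V dC/dt = Q(C_in − C), so τ = V/Q = 15.2329 min.
C(t) = C_in + (C₀ − C_in) e^(−t/τ). Set C = 1.642 and solve for t:
e^(−t/τ) = (C − C_in)/(C₀ − C_in) = (1.642 − 2.379)/(0.3865 − 2.379) = 0.369887
t = −τ ln(…) = 15.2329 × 0.994558 = 15.1500 min.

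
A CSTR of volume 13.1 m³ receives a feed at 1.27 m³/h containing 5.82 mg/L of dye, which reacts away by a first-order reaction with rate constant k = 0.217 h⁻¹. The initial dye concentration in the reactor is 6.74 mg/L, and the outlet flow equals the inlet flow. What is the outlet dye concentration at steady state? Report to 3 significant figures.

1.80 mg/L

Species balance: V dC/dt = Q C_in − Q C − k V C.
At steady state: 0 = Q C_in − (Q + kV) C_ss, so C_ss = Q C_in/(Q + kV).
C_ss = 1.27·5.82/(1.27 + 0.217·13.1) = 7.3914/4.1127 = 1.7972 mg/L.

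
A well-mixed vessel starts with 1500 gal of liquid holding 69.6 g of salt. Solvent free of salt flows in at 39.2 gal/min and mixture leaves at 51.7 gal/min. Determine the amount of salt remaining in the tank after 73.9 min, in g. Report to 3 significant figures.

1.33 g

Let m(t) be the amount of salt. Volume: V(t) = V₀ + (Q_in − Q_out) t = 1500 − 12.500 t; V(73.9) = 576.25 gal.
No salt enters, so dm/dt = −Q_out · (m/V).
Separate: dm/m = −Q_out dt/V(t) ⇒ ln(m/m₀) = −(Q_out/(Q_in−Q_out)) ln(V/V₀).
m = m₀ (V₀/V)^(Q_out/(Q_in−Q_out)) = 69.6 × (1500/576.25)^(-4.1360) = 1.3310 g.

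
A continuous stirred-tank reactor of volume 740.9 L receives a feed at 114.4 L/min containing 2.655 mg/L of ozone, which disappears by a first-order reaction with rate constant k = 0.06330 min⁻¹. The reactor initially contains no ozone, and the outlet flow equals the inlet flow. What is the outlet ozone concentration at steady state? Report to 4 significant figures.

1.883 mg/L

Species balance: V dC/dt = Q C_in − Q C − k V C.
Steady state (dC/dt = 0): C_ss = Q C_in/(Q + kV) = C_in/(1 + kV/Q).
C_ss = 114.4·2.655/(114.4 + 0.06330·740.9) = 303.732/161.299 = 1.88304 mg/L.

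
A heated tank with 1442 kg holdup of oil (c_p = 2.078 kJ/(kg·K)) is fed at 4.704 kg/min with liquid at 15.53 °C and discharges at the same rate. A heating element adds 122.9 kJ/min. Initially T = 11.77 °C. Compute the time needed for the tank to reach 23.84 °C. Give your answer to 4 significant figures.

411.8 min

M c_p dT/dt = ṁ c_p (T_in − T) + Q̇.
τ = M/ṁ = 306.548 min; T_ss = T_in + Q̇/(ṁ c_p) = 28.1030 °C.
T(t) = T_ss + (T₀ − T_ss) e^(−t/τ). Set T = 23.84:
e^(−t/τ) = (23.84 − 28.1030)/(11.77 − 28.1030) = 0.261005
t = −306.548 · ln(0.261005) = 411.759 min.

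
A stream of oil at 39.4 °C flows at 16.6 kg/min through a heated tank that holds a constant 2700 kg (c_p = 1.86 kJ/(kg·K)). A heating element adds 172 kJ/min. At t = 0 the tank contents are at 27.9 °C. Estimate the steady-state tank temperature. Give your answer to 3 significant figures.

Unsteady energy balance on the tank contents: M c_p dT/dt = ṁ c_p (T_in − T) + 172.
At steady state dT/dt = 0 ⇒ T_ss = T_in + Q̇/(ṁ c_p) = 39.4 + 172/(16.6·1.86) = 44.971 °C.

45.0 °C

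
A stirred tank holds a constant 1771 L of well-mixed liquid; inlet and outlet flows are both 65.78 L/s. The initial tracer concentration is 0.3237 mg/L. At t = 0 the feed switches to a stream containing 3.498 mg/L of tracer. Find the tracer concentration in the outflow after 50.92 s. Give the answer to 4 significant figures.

3.019 mg/L

Species balance on the tank: V dC/dt = Q(C_in − C).
So dC/dt = (C_in − C)/τ with τ = V/Q = 1771/65.78 = 26.9231 s.
Solution: C(t) = C_in + (C₀ − C_in) e^(−t/τ).
C(50.92) = 3.498 + (0.3237 − 3.498)·e^(−50.92/26.9231) = 3.498 + (-3.17430)·0.150873 = 3.01908 mg/L.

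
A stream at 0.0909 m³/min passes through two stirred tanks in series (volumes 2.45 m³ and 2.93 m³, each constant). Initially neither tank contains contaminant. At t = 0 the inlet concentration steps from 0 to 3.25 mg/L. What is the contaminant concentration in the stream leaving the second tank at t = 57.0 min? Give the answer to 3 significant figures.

Time constants: τᵢ = Vᵢ/Q for each well-mixed tank.
τ₁ = 2.45/0.0909 = 26.953 min; τ₂ = 2.93/0.0909 = 32.233 min.
Solving the cascade with C₁(0)=C₂(0)=0 gives C₂(t) = C_in[1 − (τ₁ e^(−t/τ₁) − τ₂ e^(−t/τ₂))/(τ₁ − τ₂)].
At t = 57.0: e^(−t/τ₁) = 0.12066, e^(−t/τ₂) = 0.17061.
C₂ = 3.25·[1 − (26.953·0.12066 − 32.233·0.17061)/(-5.2805)] = 3.25·0.57440 = 1.8668 mg/L.

1.87 mg/L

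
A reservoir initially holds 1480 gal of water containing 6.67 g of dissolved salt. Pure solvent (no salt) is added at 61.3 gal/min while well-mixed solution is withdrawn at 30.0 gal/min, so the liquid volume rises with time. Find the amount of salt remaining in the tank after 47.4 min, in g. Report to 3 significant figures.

Let m(t) be the amount of salt. Volume: V(t) = V₀ + (Q_in − Q_out) t = 1480 + 31.300 t; V(47.4) = 2963.6 gal.
Species balance (pure solvent in): dm/dt = −Q_out · m/V(t).
Separate: dm/m = −Q_out dt/V(t) ⇒ ln(m/m₀) = −(Q_out/(Q_in−Q_out)) ln(V/V₀).
m = m₀ (V₀/V)^(Q_out/(Q_in−Q_out)) = 6.67 × (1480/2963.6)^(0.95847) = 3.4284 g.

3.43 g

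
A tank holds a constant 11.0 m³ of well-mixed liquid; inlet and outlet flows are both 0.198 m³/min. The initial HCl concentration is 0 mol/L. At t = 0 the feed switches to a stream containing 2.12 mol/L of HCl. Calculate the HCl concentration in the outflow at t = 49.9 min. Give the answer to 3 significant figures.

Species balance on the tank: V dC/dt = Q(C_in − C).
Rewrite as dC/dt + C/τ = C_in/τ, τ = V/Q = 55.556 min.
Integrating: C(t) = C_in + (C₀ − C_in) e^(−t/τ).
C(49.9) = 2.12 + (0 − 2.12)·e^(−49.9/55.556) = 2.12 + (-2.1200)·0.40730 = 1.2565 mol/L.

1.26 mol/L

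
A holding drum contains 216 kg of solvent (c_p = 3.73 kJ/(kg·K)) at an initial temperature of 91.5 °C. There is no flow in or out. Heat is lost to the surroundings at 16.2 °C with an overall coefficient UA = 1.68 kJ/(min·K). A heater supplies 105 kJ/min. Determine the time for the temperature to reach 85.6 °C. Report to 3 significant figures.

Heat balance on the well-mixed liquid: M c_p dT/dt = −UA(T − T_amb) + Q̇.
τ = M c_p/UA = 479.57 min; T_ss = T_amb + Q̇/UA = 16.2 + 105/1.68 = 78.700 °C.
T(t) = T_ss + (T₀ − T_ss)e^(−t/τ); set T = 85.6:
t = −τ ln[(T − T_ss)/(T₀ − T_ss)] = −479.57 · ln(0.53906) = 296.34 min.

296 min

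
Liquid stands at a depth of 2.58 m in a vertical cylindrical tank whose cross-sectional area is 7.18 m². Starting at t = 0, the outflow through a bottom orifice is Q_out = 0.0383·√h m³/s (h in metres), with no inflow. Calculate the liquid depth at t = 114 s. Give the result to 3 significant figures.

1.70 m

With no inflow, A dh/dt = −0.0383 √h.
This is separable: 2 d(√h)/dt = −0.0383/A, so √h = √h₀ − (0.0383/(2A)) t.
√h = √2.58 − 0.0383·114/(2·7.18) = 1.6062 − 0.30405 = 1.3022.
h = 1.3022² = 1.6957 m.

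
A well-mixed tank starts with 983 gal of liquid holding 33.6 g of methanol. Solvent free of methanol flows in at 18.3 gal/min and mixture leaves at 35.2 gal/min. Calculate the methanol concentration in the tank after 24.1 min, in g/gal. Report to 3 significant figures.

0.0192 g/gal

Total volume: dV/dt = Q_in − Q_out = -16.900 gal/min, so V(t) = 983 − 16.900 t and V(24.1) = 575.71 gal.
No methanol enters, so dm/dt = −Q_out · (m/V).
Separate: dm/m = −Q_out dt/V(t) ⇒ ln(m/m₀) = −(Q_out/(Q_in−Q_out)) ln(V/V₀).
m = m₀ (V₀/V)^(Q_out/(Q_in−Q_out)) = 33.6 × (983/575.71)^(-2.0828) = 11.025 g.
C = m/V = 11.025/575.71 = 0.019151 g/gal.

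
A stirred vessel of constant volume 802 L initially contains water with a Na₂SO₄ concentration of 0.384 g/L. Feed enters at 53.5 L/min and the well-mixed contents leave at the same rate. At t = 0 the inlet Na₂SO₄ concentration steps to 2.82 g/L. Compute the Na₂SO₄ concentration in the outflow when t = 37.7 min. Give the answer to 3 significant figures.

Transient balance on the dissolved component: V dC/dt = Q(C_in − C).
So dC/dt = (C_in − C)/τ with τ = V/Q = 802/53.5 = 14.991 min.
Solution: C(t) = C_in + (C₀ − C_in) e^(−t/τ).
C(37.7) = 2.82 + (0.384 − 2.82)·e^(−37.7/14.991) = 2.82 + (-2.4360)·0.080871 = 2.6230 g/L.

2.62 g/L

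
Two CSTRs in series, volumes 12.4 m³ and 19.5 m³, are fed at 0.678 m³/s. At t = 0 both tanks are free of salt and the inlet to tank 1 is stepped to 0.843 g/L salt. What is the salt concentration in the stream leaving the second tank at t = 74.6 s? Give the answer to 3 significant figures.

Each tank obeys Vᵢ dCᵢ/dt = Q(Cᵢ₋₁ − Cᵢ), so τᵢ = Vᵢ/Q.
τ₁ = 12.4/0.678 = 18.289 s; τ₂ = 19.5/0.678 = 28.761 s.
Solving the cascade with C₁(0)=C₂(0)=0 gives C₂(t) = C_in[1 − (τ₁ e^(−t/τ₁) − τ₂ e^(−t/τ₂))/(τ₁ − τ₂)].
At t = 74.6: e^(−t/τ₁) = 0.016925, e^(−t/τ₂) = 0.074737.
C₂ = 0.843·[1 − (18.289·0.016925 − 28.761·0.074737)/(-10.472)] = 0.843·0.82430 = 0.69488 g/L.

0.695 g/L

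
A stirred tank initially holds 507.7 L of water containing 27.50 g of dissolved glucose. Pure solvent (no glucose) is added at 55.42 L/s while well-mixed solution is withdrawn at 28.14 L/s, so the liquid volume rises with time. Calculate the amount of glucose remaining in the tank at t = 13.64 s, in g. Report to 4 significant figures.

Let m(t) be the amount of glucose. Volume: V(t) = V₀ + (Q_in − Q_out) t = 507.7 + 27.2800 t; V(13.64) = 879.799 L.
No glucose enters, so dm/dt = −Q_out · (m/V).
Separate: dm/m = −Q_out dt/V(t) ⇒ ln(m/m₀) = −(Q_out/(Q_in−Q_out)) ln(V/V₀).
m = m₀ (V₀/V)^(Q_out/(Q_in−Q_out)) = 27.50 × (507.7/879.799)^(1.03152) = 15.5966 g.

15.60 g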